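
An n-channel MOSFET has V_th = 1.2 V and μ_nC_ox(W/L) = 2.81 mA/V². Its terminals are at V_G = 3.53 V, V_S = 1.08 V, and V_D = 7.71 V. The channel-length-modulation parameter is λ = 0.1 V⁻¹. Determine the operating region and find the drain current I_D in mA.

V_GS = V_G − V_S = 3.53 − 1.08 = 2.45 V; V_DS = V_D − V_S = 7.71 − 1.08 = 6.63 V.
V_ov = V_GS − V_th = 2.45 − 1.2 = 1.25 V.
Since V_DS = 6.63 V ≥ V_ov = 1.25 V, the device is in saturation.
I_D = ½ k_n V_ov² (1 + λ V_DS) = 0.5 × 2.81 × 1.25² × (1 + 0.1 × 6.63) = 3.65 mA.

Saturation; I_D = 3.65 mA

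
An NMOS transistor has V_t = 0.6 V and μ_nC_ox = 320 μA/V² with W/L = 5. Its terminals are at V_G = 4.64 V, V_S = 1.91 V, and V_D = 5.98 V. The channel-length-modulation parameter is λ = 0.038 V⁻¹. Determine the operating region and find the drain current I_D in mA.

V_GS = V_G − V_S = 4.64 − 1.91 = 2.73 V; V_DS = V_D − V_S = 5.98 − 1.91 = 4.07 V.
k_n = μ_nC_ox · (W/L) = 1.6 mA/V².
V_ov = V_GS − V_t = 2.73 − 0.6 = 2.13 V.
Since V_DS = 4.07 V ≥ V_ov = 2.13 V, the device is in saturation.
I_D = ½ k_n V_ov² (1 + λ V_DS) = 0.5 × 1.6 × 2.13² × (1 + 0.038 × 4.07) = 4.19 mA.

Saturation; I_D = 4.19 mA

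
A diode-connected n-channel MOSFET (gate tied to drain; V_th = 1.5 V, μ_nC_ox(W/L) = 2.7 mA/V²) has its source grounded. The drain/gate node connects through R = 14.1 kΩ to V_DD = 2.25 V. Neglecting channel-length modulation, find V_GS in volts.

With gate tied to drain, V_GS = V_DS ≥ V_GS − V_th, so the device is in saturation.
KCL at the drain: ½ k_n (V_GS − V_th)² = (V_DD − V_GS)/R.
Let x = V_GS − 1.5. Then 19 x² + x − 0.75 = 0, giving x = 0.174 V (positive root), so V_GS = 1.67 V.
I_D = (V_DD − V_GS)/R = (2.25 − 1.67) / 14.1 = 0.0409 mA.

V_GS = 1.67 V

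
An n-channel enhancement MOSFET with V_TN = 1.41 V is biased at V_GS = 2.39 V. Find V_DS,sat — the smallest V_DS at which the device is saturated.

V_DS,sat = 0.980 V

The boundary between triode and saturation is V_DS = V_GS − V_TN = V_ov.
V_ov = 2.39 − 1.41 = 0.98 V.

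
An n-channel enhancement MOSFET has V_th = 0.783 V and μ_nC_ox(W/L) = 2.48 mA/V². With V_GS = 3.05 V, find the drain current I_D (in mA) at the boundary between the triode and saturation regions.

At the boundary V_DS = V_ov = V_GS − V_th = 3.05 − 0.783 = 2.27 V.
I_D = ½ k_n V_ov² = 0.5 × 2.48 × 2.27² = 6.37 mA.

I_D = 6.37 mA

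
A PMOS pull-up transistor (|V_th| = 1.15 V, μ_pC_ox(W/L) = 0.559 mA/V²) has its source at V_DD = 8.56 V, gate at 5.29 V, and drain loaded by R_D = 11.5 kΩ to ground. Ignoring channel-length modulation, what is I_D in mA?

I_D = 0.684 mA

V_SG = V_DD − V_G = 8.56 − 5.29 = 3.27 V, so V_ov = 3.27 − 1.15 = 2.12 V.
Assume saturation: I_D = ½ k_p V_ov² = 0.5 × 0.559 × 2.12² = 1.26 mA, giving V_SD = V_DD − I_D R_D = 8.56 − 1.26 × 11.5 = -5.89 V.
But -5.89 V < V_ov = 2.12 V, so the device is actually in triode.
In triode I_D = k_p[V_ov V_SD − ½ V_SD²] and I_D = (V_DD − V_SD)/R_D. Equating: 3.21 V_SD² − 14.63 V_SD + 8.56 = 0, giving V_SD = 0.69 V (the root below V_ov).
I_D = (8.56 − 0.69) / 11.5 = 0.684 mA.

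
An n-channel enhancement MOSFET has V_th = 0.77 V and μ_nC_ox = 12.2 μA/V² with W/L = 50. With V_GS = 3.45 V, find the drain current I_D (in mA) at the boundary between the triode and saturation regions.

I_D = 2.19 mA

At the boundary V_DS = V_ov = V_GS − V_th = 3.45 − 0.77 = 2.68 V.
k_n = μ_nC_ox · (W/L) = 0.61 mA/V².
I_D = ½ k_n V_ov² = 0.5 × 0.61 × 2.68² = 2.19 mA.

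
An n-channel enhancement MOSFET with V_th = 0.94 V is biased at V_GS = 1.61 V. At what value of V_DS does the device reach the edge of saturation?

V_DS,sat = 0.670 V

The boundary between triode and saturation is V_DS = V_GS − V_th = V_ov.
V_ov = 1.61 − 0.94 = 0.67 V.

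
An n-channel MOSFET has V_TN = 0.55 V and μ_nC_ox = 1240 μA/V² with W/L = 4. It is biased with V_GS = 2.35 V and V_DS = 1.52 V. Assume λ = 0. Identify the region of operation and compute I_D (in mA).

Triode; I_D = 7.84 mA

k_n = μ_nC_ox · (W/L) = 4.96 mA/V².
V_ov = V_GS − V_TN = 2.35 − 0.55 = 1.8 V.
Since V_DS = 1.52 V < V_ov = 1.8 V, the device is in the triode region.
I_D = k_n [V_ov · V_DS − ½ V_DS²] = 4.96 × [1.8 × 1.52 − 0.5 × 1.52²] = 7.84 mA.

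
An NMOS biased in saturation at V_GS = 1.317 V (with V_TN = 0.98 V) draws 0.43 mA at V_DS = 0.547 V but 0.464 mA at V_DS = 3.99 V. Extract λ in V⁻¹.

With V_GS fixed, I_D ∝ (1 + λ V_DS) in saturation, so I_D2/I_D1 = (1 + λ V_DS2)/(1 + λ V_DS1).
0.464/0.43 = 1.079 = (1 + 3.99 λ)/(1 + 0.547 λ).
Solving: λ (I_D1 V_DS2 − I_D2 V_DS1) = I_D2 − I_D1, so λ = (0.464 − 0.43) / (0.43 × 3.99 − 0.464 × 0.547) = 0.034 / 1.46 = 0.0233 V⁻¹.

λ = 0.0233 V⁻¹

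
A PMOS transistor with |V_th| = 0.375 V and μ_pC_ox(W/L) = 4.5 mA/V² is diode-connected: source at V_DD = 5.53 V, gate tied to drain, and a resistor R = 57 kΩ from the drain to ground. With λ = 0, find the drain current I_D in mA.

With gate tied to drain, V_SG = V_SD ≥ V_SG − |V_th|, so the device is in saturation.
KCL at the drain: ½ k_p (V_SG − |V_th|)² = (V_DD − V_SG)/R.
Let x = V_SG − 0.375. Then 128 x² + x − 5.155 = 0, giving x = 0.197 V (positive root), so V_SG = 0.572 V.
I_D = (V_DD − V_SG)/R = (5.53 − 0.572) / 57 = 0.087 mA.

I_D = 0.0870 mA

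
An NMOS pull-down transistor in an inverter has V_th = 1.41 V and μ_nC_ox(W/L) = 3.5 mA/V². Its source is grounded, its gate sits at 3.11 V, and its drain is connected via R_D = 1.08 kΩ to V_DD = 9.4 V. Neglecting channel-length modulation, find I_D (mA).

I_D = 5.06 mA

V_GS = V_G = 3.11 V, so V_ov = 3.11 − 1.41 = 1.7 V.
Assume saturation: I_D = ½ k_n V_ov² = 0.5 × 3.5 × 1.7² = 5.06 mA, giving V_DS = V_DD − I_D R_D = 9.4 − 5.06 × 1.08 = 3.94 V.
V_DS = 3.94 V ≥ V_ov = 1.7 V, confirming saturation.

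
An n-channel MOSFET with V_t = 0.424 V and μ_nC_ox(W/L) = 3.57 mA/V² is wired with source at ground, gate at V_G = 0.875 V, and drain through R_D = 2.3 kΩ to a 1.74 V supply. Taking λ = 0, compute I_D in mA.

I_D = 0.363 mA

V_GS = V_G = 0.875 V, so V_ov = 0.875 − 0.424 = 0.451 V.
Assume saturation: I_D = ½ k_n V_ov² = 0.5 × 3.57 × 0.451² = 0.363 mA, giving V_DS = V_DD − I_D R_D = 1.74 − 0.363 × 2.3 = 0.905 V.
V_DS = 0.905 V ≥ V_ov = 0.451 V, confirming saturation.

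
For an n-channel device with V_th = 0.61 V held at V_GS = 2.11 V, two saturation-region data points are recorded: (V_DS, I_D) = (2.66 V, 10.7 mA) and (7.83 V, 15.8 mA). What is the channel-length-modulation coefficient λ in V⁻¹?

λ = 0.122 V⁻¹

With V_GS fixed, I_D ∝ (1 + λ V_DS) in saturation, so I_D2/I_D1 = (1 + λ V_DS2)/(1 + λ V_DS1).
15.8/10.7 = 1.477 = (1 + 7.83 λ)/(1 + 2.66 λ).
Solving: λ (I_D1 V_DS2 − I_D2 V_DS1) = I_D2 − I_D1, so λ = (15.8 − 10.7) / (10.7 × 7.83 − 15.8 × 2.66) = 5.1 / 41.8 = 0.122 V⁻¹.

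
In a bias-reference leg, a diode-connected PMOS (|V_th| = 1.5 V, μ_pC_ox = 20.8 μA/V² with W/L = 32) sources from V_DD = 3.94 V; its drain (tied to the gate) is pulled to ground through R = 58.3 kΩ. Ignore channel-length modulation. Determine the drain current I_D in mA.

I_D = 0.0362 mA

With gate tied to drain, V_SG = V_SD ≥ V_SG − |V_th|, so the device is in saturation.
k_p = μ_pC_ox · (W/L) = 0.6656 mA/V².
KCL at the drain: ½ k_p (V_SG − |V_th|)² = (V_DD − V_SG)/R.
Let x = V_SG − 1.5. Then 19.4 x² + x − 2.44 = 0, giving x = 0.33 V (positive root), so V_SG = 1.83 V.
I_D = (V_DD − V_SG)/R = (3.94 − 1.83) / 58.3 = 0.0362 mA.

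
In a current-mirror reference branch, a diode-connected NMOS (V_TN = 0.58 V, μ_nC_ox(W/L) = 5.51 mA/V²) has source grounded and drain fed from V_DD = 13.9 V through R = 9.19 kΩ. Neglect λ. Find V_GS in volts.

V_GS = 1.29 V

With gate tied to drain, V_GS = V_DS ≥ V_GS − V_TN, so the device is in saturation.
KCL at the drain: ½ k_n (V_GS − V_TN)² = (V_DD − V_GS)/R.
Let x = V_GS − 0.58. Then 25.3 x² + x − 13.32 = 0, giving x = 0.706 V (positive root), so V_GS = 1.29 V.
I_D = (V_DD − V_GS)/R = (13.9 − 1.29) / 9.19 = 1.37 mA.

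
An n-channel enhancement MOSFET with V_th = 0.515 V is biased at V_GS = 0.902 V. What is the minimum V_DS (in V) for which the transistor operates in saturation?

V_DS,sat = 0.387 V

The boundary between triode and saturation is V_DS = V_GS − V_th = V_ov.
V_ov = 0.902 − 0.515 = 0.387 V.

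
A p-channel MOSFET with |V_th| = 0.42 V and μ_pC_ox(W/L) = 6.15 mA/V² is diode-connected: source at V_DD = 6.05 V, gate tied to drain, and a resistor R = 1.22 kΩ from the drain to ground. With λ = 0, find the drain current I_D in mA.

I_D = 3.71 mA

With gate tied to drain, V_SG = V_SD ≥ V_SG − |V_th|, so the device is in saturation.
KCL at the drain: ½ k_p (V_SG − |V_th|)² = (V_DD − V_SG)/R.
Let x = V_SG − 0.42. Then 3.75 x² + x − 5.63 = 0, giving x = 1.1 V (positive root), so V_SG = 1.52 V.
I_D = (V_DD − V_SG)/R = (6.05 − 1.52) / 1.22 = 3.71 mA.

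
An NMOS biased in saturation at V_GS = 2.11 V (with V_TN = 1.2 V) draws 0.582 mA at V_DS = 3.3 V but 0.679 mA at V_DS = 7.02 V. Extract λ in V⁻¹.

With V_GS fixed, I_D ∝ (1 + λ V_DS) in saturation, so I_D2/I_D1 = (1 + λ V_DS2)/(1 + λ V_DS1).
0.679/0.582 = 1.167 = (1 + 7.02 λ)/(1 + 3.3 λ).
Solving: λ (I_D1 V_DS2 − I_D2 V_DS1) = I_D2 − I_D1, so λ = (0.679 − 0.582) / (0.582 × 7.02 − 0.679 × 3.3) = 0.097 / 1.84 = 0.0526 V⁻¹.

λ = 0.0526 V⁻¹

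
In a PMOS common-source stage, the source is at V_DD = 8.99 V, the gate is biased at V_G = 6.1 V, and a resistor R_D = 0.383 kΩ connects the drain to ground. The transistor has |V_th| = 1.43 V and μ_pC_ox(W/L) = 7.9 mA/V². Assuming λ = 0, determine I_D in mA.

V_SG = V_DD − V_G = 8.99 − 6.1 = 2.89 V, so V_ov = 2.89 − 1.43 = 1.46 V.
Assume saturation: I_D = ½ k_p V_ov² = 0.5 × 7.9 × 1.46² = 8.42 mA, giving V_SD = V_DD − I_D R_D = 8.99 − 8.42 × 0.383 = 5.77 V.
V_SD = 5.77 V ≥ V_ov = 1.46 V, confirming saturation.

I_D = 8.42 mA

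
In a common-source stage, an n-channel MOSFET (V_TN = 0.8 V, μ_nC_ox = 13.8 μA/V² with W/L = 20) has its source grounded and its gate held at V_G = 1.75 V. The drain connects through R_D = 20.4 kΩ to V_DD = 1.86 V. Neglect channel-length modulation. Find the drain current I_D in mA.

I_D = 0.0742 mA

V_GS = V_G = 1.75 V, so V_ov = 1.75 − 0.8 = 0.95 V.
k_n = μ_nC_ox · (W/L) = 0.276 mA/V².
Assume saturation: I_D = ½ k_n V_ov² = 0.5 × 0.276 × 0.95² = 0.125 mA, giving V_DS = V_DD − I_D R_D = 1.86 − 0.125 × 20.4 = -0.681 V.
But -0.681 V < V_ov = 0.95 V, so the device is actually in triode.
In triode I_D = k_n[V_ov V_DS − ½ V_DS²] and I_D = (V_DD − V_DS)/R_D. Equating: 2.82 V_DS² − 6.349 V_DS + 1.86 = 0, giving V_DS = 0.346 V (the root below V_ov).
I_D = (1.86 − 0.346) / 20.4 = 0.0742 mA.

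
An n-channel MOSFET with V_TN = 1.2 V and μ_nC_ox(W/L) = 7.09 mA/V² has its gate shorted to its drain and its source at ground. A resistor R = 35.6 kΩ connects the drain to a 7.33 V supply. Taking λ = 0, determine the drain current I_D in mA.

I_D = 0.166 mA

With gate tied to drain, V_GS = V_DS ≥ V_GS − V_TN, so the device is in saturation.
KCL at the drain: ½ k_n (V_GS − V_TN)² = (V_DD − V_GS)/R.
Let x = V_GS − 1.2. Then 126 x² + x − 6.13 = 0, giving x = 0.216 V (positive root), so V_GS = 1.42 V.
I_D = (V_DD − V_GS)/R = (7.33 − 1.42) / 35.6 = 0.166 mA.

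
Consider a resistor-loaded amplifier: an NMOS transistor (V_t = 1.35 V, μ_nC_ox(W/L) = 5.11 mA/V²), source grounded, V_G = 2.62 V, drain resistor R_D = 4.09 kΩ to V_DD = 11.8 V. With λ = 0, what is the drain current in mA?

I_D = 2.75 mA

V_GS = V_G = 2.62 V, so V_ov = 2.62 − 1.35 = 1.27 V.
Assume saturation: I_D = ½ k_n V_ov² = 0.5 × 5.11 × 1.27² = 4.12 mA, giving V_DS = V_DD − I_D R_D = 11.8 − 4.12 × 4.09 = -5.05 V.
But -5.05 V < V_ov = 1.27 V, so the device is actually in triode.
In triode I_D = k_n[V_ov V_DS − ½ V_DS²] and I_D = (V_DD − V_DS)/R_D. Equating: 10.4 V_DS² − 27.54 V_DS + 11.8 = 0, giving V_DS = 0.538 V (the root below V_ov).
I_D = (11.8 − 0.538) / 4.09 = 2.75 mA.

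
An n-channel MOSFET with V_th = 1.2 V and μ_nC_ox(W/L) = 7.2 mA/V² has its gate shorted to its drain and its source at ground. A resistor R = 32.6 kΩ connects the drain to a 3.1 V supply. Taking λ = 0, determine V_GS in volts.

With gate tied to drain, V_GS = V_DS ≥ V_GS − V_th, so the device is in saturation.
KCL at the drain: ½ k_n (V_GS − V_th)² = (V_DD − V_GS)/R.
Let x = V_GS − 1.2. Then 117 x² + x − 1.9 = 0, giving x = 0.123 V (positive root), so V_GS = 1.32 V.
I_D = (V_DD − V_GS)/R = (3.1 − 1.32) / 32.6 = 0.0545 mA.

V_GS = 1.32 V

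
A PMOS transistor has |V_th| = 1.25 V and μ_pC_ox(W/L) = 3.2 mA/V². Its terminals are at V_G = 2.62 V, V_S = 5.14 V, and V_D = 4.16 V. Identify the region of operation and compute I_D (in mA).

Triode; I_D = 2.45 mA

V_SG = V_S − V_G = 5.14 − 2.62 = 2.52 V; V_SD = V_S − V_D = 5.14 − 4.16 = 0.98 V.
V_ov = V_SG − |V_th| = 2.52 − 1.25 = 1.27 V.
Since V_SD = 0.98 V < V_ov = 1.27 V, the device is in the triode region.
I_D = k_p [V_ov · V_SD − ½ V_SD²] = 3.2 × [1.27 × 0.98 − 0.5 × 0.98²] = 2.45 mA.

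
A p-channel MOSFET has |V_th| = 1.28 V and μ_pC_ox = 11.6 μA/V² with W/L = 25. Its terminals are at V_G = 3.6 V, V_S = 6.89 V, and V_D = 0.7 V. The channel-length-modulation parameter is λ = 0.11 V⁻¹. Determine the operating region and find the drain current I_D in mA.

Saturation; I_D = 0.985 mA

V_SG = V_S − V_G = 6.89 − 3.6 = 3.29 V; V_SD = V_S − V_D = 6.89 − 0.7 = 6.19 V.
k_p = μ_pC_ox · (W/L) = 0.29 mA/V².
V_ov = V_SG − |V_th| = 3.29 − 1.28 = 2.01 V.
Since V_SD = 6.19 V ≥ V_ov = 2.01 V, the device is in saturation.
I_D = ½ k_p V_ov² (1 + λ V_SD) = 0.5 × 0.29 × 2.01² × (1 + 0.11 × 6.19) = 0.985 mA.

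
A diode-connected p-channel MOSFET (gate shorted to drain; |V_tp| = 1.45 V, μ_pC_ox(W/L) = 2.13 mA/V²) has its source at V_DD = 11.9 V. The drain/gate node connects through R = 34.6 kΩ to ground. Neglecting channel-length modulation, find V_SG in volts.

V_SG = 1.97 V

With gate tied to drain, V_SG = V_SD ≥ V_SG − |V_tp|, so the device is in saturation.
KCL at the drain: ½ k_p (V_SG − |V_tp|)² = (V_DD − V_SG)/R.
Let x = V_SG − 1.45. Then 36.8 x² + x − 10.45 = 0, giving x = 0.519 V (positive root), so V_SG = 1.97 V.
I_D = (V_DD − V_SG)/R = (11.9 − 1.97) / 34.6 = 0.287 mA.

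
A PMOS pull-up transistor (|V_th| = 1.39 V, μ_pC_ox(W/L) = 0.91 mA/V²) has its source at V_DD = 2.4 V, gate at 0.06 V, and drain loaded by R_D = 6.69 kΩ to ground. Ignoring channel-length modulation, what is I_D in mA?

V_SG = V_DD − V_G = 2.4 − 0.06 = 2.34 V, so V_ov = 2.34 − 1.39 = 0.95 V.
Assume saturation: I_D = ½ k_p V_ov² = 0.5 × 0.91 × 0.95² = 0.411 mA, giving V_SD = V_DD − I_D R_D = 2.4 − 0.411 × 6.69 = -0.347 V.
But -0.347 V < V_ov = 0.95 V, so the device is actually in triode.
In triode I_D = k_p[V_ov V_SD − ½ V_SD²] and I_D = (V_DD − V_SD)/R_D. Equating: 3.04 V_SD² − 6.784 V_SD + 2.4 = 0, giving V_SD = 0.441 V (the root below V_ov).
I_D = (2.4 − 0.441) / 6.69 = 0.293 mA.

I_D = 0.293 mA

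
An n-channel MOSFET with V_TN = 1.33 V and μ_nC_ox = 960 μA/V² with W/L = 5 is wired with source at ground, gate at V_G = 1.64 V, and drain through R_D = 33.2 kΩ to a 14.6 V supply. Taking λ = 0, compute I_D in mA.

I_D = 0.231 mA

V_GS = V_G = 1.64 V, so V_ov = 1.64 − 1.33 = 0.31 V.
k_n = μ_nC_ox · (W/L) = 4.8 mA/V².
Assume saturation: I_D = ½ k_n V_ov² = 0.5 × 4.8 × 0.31² = 0.231 mA, giving V_DS = V_DD − I_D R_D = 14.6 − 0.231 × 33.2 = 6.94 V.
V_DS = 6.94 V ≥ V_ov = 0.31 V, confirming saturation.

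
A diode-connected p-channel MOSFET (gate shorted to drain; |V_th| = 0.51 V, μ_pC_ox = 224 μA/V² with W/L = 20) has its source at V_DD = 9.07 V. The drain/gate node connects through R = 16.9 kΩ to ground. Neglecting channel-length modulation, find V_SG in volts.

With gate tied to drain, V_SG = V_SD ≥ V_SG − |V_th|, so the device is in saturation.
k_p = μ_pC_ox · (W/L) = 4.48 mA/V².
KCL at the drain: ½ k_p (V_SG − |V_th|)² = (V_DD − V_SG)/R.
Let x = V_SG − 0.51. Then 37.9 x² + x − 8.56 = 0, giving x = 0.462 V (positive root), so V_SG = 0.972 V.
I_D = (V_DD − V_SG)/R = (9.07 − 0.972) / 16.9 = 0.479 mA.

V_SG = 0.972 V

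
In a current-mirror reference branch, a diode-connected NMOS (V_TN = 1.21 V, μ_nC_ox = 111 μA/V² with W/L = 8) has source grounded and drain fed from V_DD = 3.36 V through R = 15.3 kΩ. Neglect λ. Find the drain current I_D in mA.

With gate tied to drain, V_GS = V_DS ≥ V_GS − V_TN, so the device is in saturation.
k_n = μ_nC_ox · (W/L) = 0.888 mA/V².
KCL at the drain: ½ k_n (V_GS − V_TN)² = (V_DD − V_GS)/R.
Let x = V_GS − 1.21. Then 6.79 x² + x − 2.15 = 0, giving x = 0.494 V (positive root), so V_GS = 1.7 V.
I_D = (V_DD − V_GS)/R = (3.36 − 1.7) / 15.3 = 0.108 mA.

I_D = 0.108 mA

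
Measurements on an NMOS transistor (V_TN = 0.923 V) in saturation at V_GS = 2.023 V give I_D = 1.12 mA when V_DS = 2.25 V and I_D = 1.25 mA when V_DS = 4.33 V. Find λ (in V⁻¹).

With V_GS fixed, I_D ∝ (1 + λ V_DS) in saturation, so I_D2/I_D1 = (1 + λ V_DS2)/(1 + λ V_DS1).
1.25/1.12 = 1.116 = (1 + 4.33 λ)/(1 + 2.25 λ).
Solving: λ (I_D1 V_DS2 − I_D2 V_DS1) = I_D2 − I_D1, so λ = (1.25 − 1.12) / (1.12 × 4.33 − 1.25 × 2.25) = 0.13 / 2.04 = 0.0638 V⁻¹.

λ = 0.0638 V⁻¹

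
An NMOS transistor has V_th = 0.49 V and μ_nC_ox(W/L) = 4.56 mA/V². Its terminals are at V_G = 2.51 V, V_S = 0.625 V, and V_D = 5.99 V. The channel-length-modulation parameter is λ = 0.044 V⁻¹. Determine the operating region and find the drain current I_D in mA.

Saturation; I_D = 5.48 mA

V_GS = V_G − V_S = 2.51 − 0.625 = 1.88 V; V_DS = V_D − V_S = 5.99 − 0.625 = 5.37 V.
V_ov = V_GS − V_th = 1.88 − 0.49 = 1.39 V.
Since V_DS = 5.37 V ≥ V_ov = 1.39 V, the device is in saturation.
I_D = ½ k_n V_ov² (1 + λ V_DS) = 0.5 × 4.56 × 1.39² × (1 + 0.044 × 5.37) = 5.48 mA.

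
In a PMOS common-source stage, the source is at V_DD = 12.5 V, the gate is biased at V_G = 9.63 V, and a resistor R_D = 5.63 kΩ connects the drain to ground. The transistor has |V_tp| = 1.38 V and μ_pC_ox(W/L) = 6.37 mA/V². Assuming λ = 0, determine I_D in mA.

V_SG = V_DD − V_G = 12.5 − 9.63 = 2.87 V, so V_ov = 2.87 − 1.38 = 1.49 V.
Assume saturation: I_D = ½ k_p V_ov² = 0.5 × 6.37 × 1.49² = 7.07 mA, giving V_SD = V_DD − I_D R_D = 12.5 − 7.07 × 5.63 = -27.3 V.
But -27.3 V < V_ov = 1.49 V, so the device is actually in triode.
In triode I_D = k_p[V_ov V_SD − ½ V_SD²] and I_D = (V_DD − V_SD)/R_D. Equating: 17.9 V_SD² − 54.44 V_SD + 12.5 = 0, giving V_SD = 0.25 V (the root below V_ov).
I_D = (12.5 − 0.25) / 5.63 = 2.18 mA.

I_D = 2.18 mA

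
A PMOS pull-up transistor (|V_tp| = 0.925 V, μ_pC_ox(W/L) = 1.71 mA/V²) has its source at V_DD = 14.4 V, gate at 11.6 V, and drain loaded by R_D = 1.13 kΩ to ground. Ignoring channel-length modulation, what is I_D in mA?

V_SG = V_DD − V_G = 14.4 − 11.6 = 2.8 V, so V_ov = 2.8 − 0.925 = 1.88 V.
Assume saturation: I_D = ½ k_p V_ov² = 0.5 × 1.71 × 1.88² = 3.01 mA, giving V_SD = V_DD − I_D R_D = 14.4 − 3.01 × 1.13 = 11 V.
V_SD = 11 V ≥ V_ov = 1.88 V, confirming saturation.

I_D = 3.01 mA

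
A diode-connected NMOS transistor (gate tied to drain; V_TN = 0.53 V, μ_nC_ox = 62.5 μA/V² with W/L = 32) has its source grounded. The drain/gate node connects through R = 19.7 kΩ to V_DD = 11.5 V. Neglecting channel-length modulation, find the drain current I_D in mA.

With gate tied to drain, V_GS = V_DS ≥ V_GS − V_TN, so the device is in saturation.
k_n = μ_nC_ox · (W/L) = 2 mA/V².
KCL at the drain: ½ k_n (V_GS − V_TN)² = (V_DD − V_GS)/R.
Let x = V_GS − 0.53. Then 19.7 x² + x − 10.97 = 0, giving x = 0.721 V (positive root), so V_GS = 1.25 V.
I_D = (V_DD − V_GS)/R = (11.5 − 1.25) / 19.7 = 0.52 mA.

I_D = 0.520 mA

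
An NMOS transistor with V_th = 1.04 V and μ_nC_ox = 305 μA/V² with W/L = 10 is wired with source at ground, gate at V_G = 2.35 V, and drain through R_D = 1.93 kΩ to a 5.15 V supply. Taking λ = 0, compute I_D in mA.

V_GS = V_G = 2.35 V, so V_ov = 2.35 − 1.04 = 1.31 V.
k_n = μ_nC_ox · (W/L) = 3.05 mA/V².
Assume saturation: I_D = ½ k_n V_ov² = 0.5 × 3.05 × 1.31² = 2.62 mA, giving V_DS = V_DD − I_D R_D = 5.15 − 2.62 × 1.93 = 0.0991 V.
But 0.0991 V < V_ov = 1.31 V, so the device is actually in triode.
In triode I_D = k_n[V_ov V_DS − ½ V_DS²] and I_D = (V_DD − V_DS)/R_D. Equating: 2.94 V_DS² − 8.711 V_DS + 5.15 = 0, giving V_DS = 0.816 V (the root below V_ov).
I_D = (5.15 − 0.816) / 1.93 = 2.25 mA.

I_D = 2.25 mA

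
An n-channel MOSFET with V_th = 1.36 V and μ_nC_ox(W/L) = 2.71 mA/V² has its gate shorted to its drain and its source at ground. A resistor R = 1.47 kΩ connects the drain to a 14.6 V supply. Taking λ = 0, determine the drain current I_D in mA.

I_D = 7.42 mA

With gate tied to drain, V_GS = V_DS ≥ V_GS − V_th, so the device is in saturation.
KCL at the drain: ½ k_n (V_GS − V_th)² = (V_DD − V_GS)/R.
Let x = V_GS − 1.36. Then 1.99 x² + x − 13.24 = 0, giving x = 2.34 V (positive root), so V_GS = 3.7 V.
I_D = (V_DD − V_GS)/R = (14.6 − 3.7) / 1.47 = 7.42 mA.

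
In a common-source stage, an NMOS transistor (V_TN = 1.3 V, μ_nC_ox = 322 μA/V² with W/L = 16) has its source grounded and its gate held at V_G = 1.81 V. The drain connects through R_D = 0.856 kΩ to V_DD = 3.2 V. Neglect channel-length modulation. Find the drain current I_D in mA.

I_D = 0.670 mA

V_GS = V_G = 1.81 V, so V_ov = 1.81 − 1.3 = 0.51 V.
k_n = μ_nC_ox · (W/L) = 5.152 mA/V².
Assume saturation: I_D = ½ k_n V_ov² = 0.5 × 5.152 × 0.51² = 0.67 mA, giving V_DS = V_DD − I_D R_D = 3.2 − 0.67 × 0.856 = 2.63 V.
V_DS = 2.63 V ≥ V_ov = 0.51 V, confirming saturation.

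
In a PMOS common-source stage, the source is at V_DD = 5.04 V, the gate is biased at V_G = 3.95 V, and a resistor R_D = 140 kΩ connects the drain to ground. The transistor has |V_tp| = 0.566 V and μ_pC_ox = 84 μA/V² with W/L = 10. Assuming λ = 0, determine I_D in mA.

I_D = 0.0354 mA

V_SG = V_DD − V_G = 5.04 − 3.95 = 1.09 V, so V_ov = 1.09 − 0.566 = 0.524 V.
k_p = μ_pC_ox · (W/L) = 0.84 mA/V².
Assume saturation: I_D = ½ k_p V_ov² = 0.5 × 0.84 × 0.524² = 0.115 mA, giving V_SD = V_DD − I_D R_D = 5.04 − 0.115 × 140 = -11.1 V.
But -11.1 V < V_ov = 0.524 V, so the device is actually in triode.
In triode I_D = k_p[V_ov V_SD − ½ V_SD²] and I_D = (V_DD − V_SD)/R_D. Equating: 58.8 V_SD² − 62.62 V_SD + 5.04 = 0, giving V_SD = 0.0877 V (the root below V_ov).
I_D = (5.04 − 0.0877) / 140 = 0.0354 mA.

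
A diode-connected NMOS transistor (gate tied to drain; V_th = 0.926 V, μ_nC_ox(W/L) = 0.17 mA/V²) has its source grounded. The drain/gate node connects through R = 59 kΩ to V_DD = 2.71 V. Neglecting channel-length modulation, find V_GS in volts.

With gate tied to drain, V_GS = V_DS ≥ V_GS − V_th, so the device is in saturation.
KCL at the drain: ½ k_n (V_GS − V_th)² = (V_DD − V_GS)/R.
Let x = V_GS − 0.926. Then 5.02 x² + x − 1.784 = 0, giving x = 0.505 V (positive root), so V_GS = 1.43 V.
I_D = (V_DD − V_GS)/R = (2.71 − 1.43) / 59 = 0.0217 mA.

V_GS = 1.43 V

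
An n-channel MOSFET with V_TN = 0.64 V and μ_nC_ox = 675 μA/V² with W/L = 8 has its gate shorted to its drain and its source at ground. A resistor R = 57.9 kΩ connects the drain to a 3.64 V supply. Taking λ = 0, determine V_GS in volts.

V_GS = 0.775 V

With gate tied to drain, V_GS = V_DS ≥ V_GS − V_TN, so the device is in saturation.
k_n = μ_nC_ox · (W/L) = 5.4 mA/V².
KCL at the drain: ½ k_n (V_GS − V_TN)² = (V_DD − V_GS)/R.
Let x = V_GS − 0.64. Then 156 x² + x − 3 = 0, giving x = 0.135 V (positive root), so V_GS = 0.775 V.
I_D = (V_DD − V_GS)/R = (3.64 − 0.775) / 57.9 = 0.0495 mA.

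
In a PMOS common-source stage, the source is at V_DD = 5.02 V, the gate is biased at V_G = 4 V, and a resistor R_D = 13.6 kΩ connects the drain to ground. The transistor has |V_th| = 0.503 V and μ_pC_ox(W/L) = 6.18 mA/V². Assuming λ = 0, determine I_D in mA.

V_SG = V_DD − V_G = 5.02 − 4 = 1.02 V, so V_ov = 1.02 − 0.503 = 0.517 V.
Assume saturation: I_D = ½ k_p V_ov² = 0.5 × 6.18 × 0.517² = 0.826 mA, giving V_SD = V_DD − I_D R_D = 5.02 − 0.826 × 13.6 = -6.21 V.
But -6.21 V < V_ov = 0.517 V, so the device is actually in triode.
In triode I_D = k_p[V_ov V_SD − ½ V_SD²] and I_D = (V_DD − V_SD)/R_D. Equating: 42 V_SD² − 44.45 V_SD + 5.02 = 0, giving V_SD = 0.129 V (the root below V_ov).
I_D = (5.02 − 0.129) / 13.6 = 0.36 mA.

I_D = 0.360 mA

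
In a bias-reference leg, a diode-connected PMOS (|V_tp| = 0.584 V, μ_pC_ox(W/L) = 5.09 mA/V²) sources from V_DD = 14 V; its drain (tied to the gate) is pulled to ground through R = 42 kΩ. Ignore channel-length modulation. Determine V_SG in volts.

With gate tied to drain, V_SG = V_SD ≥ V_SG − |V_tp|, so the device is in saturation.
KCL at the drain: ½ k_p (V_SG − |V_tp|)² = (V_DD − V_SG)/R.
Let x = V_SG − 0.584. Then 107 x² + x − 13.42 = 0, giving x = 0.35 V (positive root), so V_SG = 0.934 V.
I_D = (V_DD − V_SG)/R = (14 − 0.934) / 42 = 0.311 mA.

V_SG = 0.934 V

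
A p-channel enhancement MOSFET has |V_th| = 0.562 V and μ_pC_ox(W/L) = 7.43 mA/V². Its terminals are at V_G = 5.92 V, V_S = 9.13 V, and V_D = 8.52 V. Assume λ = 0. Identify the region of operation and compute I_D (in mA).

Triode; I_D = 10.6 mA

V_SG = V_S − V_G = 9.13 − 5.92 = 3.21 V; V_SD = V_S − V_D = 9.13 − 8.52 = 0.61 V.
V_ov = V_SG − |V_th| = 3.21 − 0.562 = 2.65 V.
Since V_SD = 0.61 V < V_ov = 2.65 V, the device is in the triode region.
I_D = k_p [V_ov · V_SD − ½ V_SD²] = 7.43 × [2.65 × 0.61 − 0.5 × 0.61²] = 10.6 mA.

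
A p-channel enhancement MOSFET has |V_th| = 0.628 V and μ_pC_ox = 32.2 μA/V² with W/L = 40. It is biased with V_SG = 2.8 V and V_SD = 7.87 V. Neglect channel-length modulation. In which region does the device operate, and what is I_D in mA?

Saturation; I_D = 3.04 mA

k_p = μ_pC_ox · (W/L) = 1.288 mA/V².
V_ov = V_SG − |V_th| = 2.8 − 0.628 = 2.17 V.
Since V_SD = 7.87 V ≥ V_ov = 2.17 V, the device is in saturation.
I_D = ½ k_p V_ov² = 0.5 × 1.288 × 2.17² = 3.04 mA.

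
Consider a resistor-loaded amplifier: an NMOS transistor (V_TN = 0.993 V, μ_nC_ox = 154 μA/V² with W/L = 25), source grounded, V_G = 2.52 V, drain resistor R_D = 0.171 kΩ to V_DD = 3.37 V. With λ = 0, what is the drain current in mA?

I_D = 4.49 mA

V_GS = V_G = 2.52 V, so V_ov = 2.52 − 0.993 = 1.53 V.
k_n = μ_nC_ox · (W/L) = 3.85 mA/V².
Assume saturation: I_D = ½ k_n V_ov² = 0.5 × 3.85 × 1.53² = 4.49 mA, giving V_DS = V_DD − I_D R_D = 3.37 − 4.49 × 0.171 = 2.6 V.
V_DS = 2.6 V ≥ V_ov = 1.53 V, confirming saturation.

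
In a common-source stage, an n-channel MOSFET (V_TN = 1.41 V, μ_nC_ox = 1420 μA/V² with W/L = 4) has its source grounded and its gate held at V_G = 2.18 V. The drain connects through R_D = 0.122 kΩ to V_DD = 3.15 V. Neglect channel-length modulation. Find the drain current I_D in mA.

I_D = 1.68 mA

V_GS = V_G = 2.18 V, so V_ov = 2.18 − 1.41 = 0.77 V.
k_n = μ_nC_ox · (W/L) = 5.68 mA/V².
Assume saturation: I_D = ½ k_n V_ov² = 0.5 × 5.68 × 0.77² = 1.68 mA, giving V_DS = V_DD − I_D R_D = 3.15 − 1.68 × 0.122 = 2.94 V.
V_DS = 2.94 V ≥ V_ov = 0.77 V, confirming saturation.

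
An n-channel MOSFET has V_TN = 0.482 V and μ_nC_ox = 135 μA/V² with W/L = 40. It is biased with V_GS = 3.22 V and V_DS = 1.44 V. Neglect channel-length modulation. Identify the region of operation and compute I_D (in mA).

k_n = μ_nC_ox · (W/L) = 5.4 mA/V².
V_ov = V_GS − V_TN = 3.22 − 0.482 = 2.74 V.
Since V_DS = 1.44 V < V_ov = 2.74 V, the device is in the triode region.
I_D = k_n [V_ov · V_DS − ½ V_DS²] = 5.4 × [2.74 × 1.44 − 0.5 × 1.44²] = 15.7 mA.

Triode; I_D = 15.7 mA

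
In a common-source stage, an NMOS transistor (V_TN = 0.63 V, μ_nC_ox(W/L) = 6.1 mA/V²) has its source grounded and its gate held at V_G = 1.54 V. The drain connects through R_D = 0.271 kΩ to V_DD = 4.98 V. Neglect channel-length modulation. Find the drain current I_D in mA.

V_GS = V_G = 1.54 V, so V_ov = 1.54 − 0.63 = 0.91 V.
Assume saturation: I_D = ½ k_n V_ov² = 0.5 × 6.1 × 0.91² = 2.53 mA, giving V_DS = V_DD − I_D R_D = 4.98 − 2.53 × 0.271 = 4.3 V.
V_DS = 4.3 V ≥ V_ov = 0.91 V, confirming saturation.

I_D = 2.53 mA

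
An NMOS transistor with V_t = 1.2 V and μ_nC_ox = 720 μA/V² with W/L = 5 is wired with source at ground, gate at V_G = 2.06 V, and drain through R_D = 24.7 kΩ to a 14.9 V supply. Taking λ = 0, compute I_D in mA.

I_D = 0.594 mA

V_GS = V_G = 2.06 V, so V_ov = 2.06 − 1.2 = 0.86 V.
k_n = μ_nC_ox · (W/L) = 3.6 mA/V².
Assume saturation: I_D = ½ k_n V_ov² = 0.5 × 3.6 × 0.86² = 1.33 mA, giving V_DS = V_DD − I_D R_D = 14.9 − 1.33 × 24.7 = -18 V.
But -18 V < V_ov = 0.86 V, so the device is actually in triode.
In triode I_D = k_n[V_ov V_DS − ½ V_DS²] and I_D = (V_DD − V_DS)/R_D. Equating: 44.5 V_DS² − 77.47 V_DS + 14.9 = 0, giving V_DS = 0.22 V (the root below V_ov).
I_D = (14.9 − 0.22) / 24.7 = 0.594 mA.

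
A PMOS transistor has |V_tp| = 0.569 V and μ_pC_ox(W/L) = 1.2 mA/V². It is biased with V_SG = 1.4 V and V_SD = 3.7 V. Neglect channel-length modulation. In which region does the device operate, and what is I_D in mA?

Saturation; I_D = 0.414 mA

V_ov = V_SG − |V_tp| = 1.4 − 0.569 = 0.831 V.
Since V_SD = 3.7 V ≥ V_ov = 0.831 V, the device is in saturation.
I_D = ½ k_p V_ov² = 0.5 × 1.2 × 0.831² = 0.414 mA.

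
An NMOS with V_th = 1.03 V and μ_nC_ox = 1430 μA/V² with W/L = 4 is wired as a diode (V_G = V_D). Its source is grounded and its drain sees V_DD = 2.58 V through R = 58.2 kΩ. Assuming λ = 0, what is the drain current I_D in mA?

With gate tied to drain, V_GS = V_DS ≥ V_GS − V_th, so the device is in saturation.
k_n = μ_nC_ox · (W/L) = 5.72 mA/V².
KCL at the drain: ½ k_n (V_GS − V_th)² = (V_DD − V_GS)/R.
Let x = V_GS − 1.03. Then 166 x² + x − 1.55 = 0, giving x = 0.0935 V (positive root), so V_GS = 1.12 V.
I_D = (V_DD − V_GS)/R = (2.58 − 1.12) / 58.2 = 0.025 mA.

I_D = 0.0250 mA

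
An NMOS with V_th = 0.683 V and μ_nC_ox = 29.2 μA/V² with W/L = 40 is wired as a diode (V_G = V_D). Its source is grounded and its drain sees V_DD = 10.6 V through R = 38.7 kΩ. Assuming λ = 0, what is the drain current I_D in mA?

I_D = 0.240 mA

With gate tied to drain, V_GS = V_DS ≥ V_GS − V_th, so the device is in saturation.
k_n = μ_nC_ox · (W/L) = 1.168 mA/V².
KCL at the drain: ½ k_n (V_GS − V_th)² = (V_DD − V_GS)/R.
Let x = V_GS − 0.683. Then 22.6 x² + x − 9.917 = 0, giving x = 0.641 V (positive root), so V_GS = 1.32 V.
I_D = (V_DD − V_GS)/R = (10.6 − 1.32) / 38.7 = 0.24 mA.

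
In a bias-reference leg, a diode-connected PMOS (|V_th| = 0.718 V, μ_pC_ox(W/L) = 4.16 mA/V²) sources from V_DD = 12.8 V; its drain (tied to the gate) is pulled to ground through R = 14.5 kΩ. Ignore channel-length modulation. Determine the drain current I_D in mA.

With gate tied to drain, V_SG = V_SD ≥ V_SG − |V_th|, so the device is in saturation.
KCL at the drain: ½ k_p (V_SG − |V_th|)² = (V_DD − V_SG)/R.
Let x = V_SG − 0.718. Then 30.2 x² + x − 12.08 = 0, giving x = 0.617 V (positive root), so V_SG = 1.33 V.
I_D = (V_DD − V_SG)/R = (12.8 − 1.33) / 14.5 = 0.791 mA.

I_D = 0.791 mA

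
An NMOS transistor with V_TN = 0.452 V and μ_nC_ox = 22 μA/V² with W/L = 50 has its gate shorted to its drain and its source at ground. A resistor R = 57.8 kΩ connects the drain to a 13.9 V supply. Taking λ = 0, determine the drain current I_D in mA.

I_D = 0.222 mA

With gate tied to drain, V_GS = V_DS ≥ V_GS − V_TN, so the device is in saturation.
k_n = μ_nC_ox · (W/L) = 1.1 mA/V².
KCL at the drain: ½ k_n (V_GS − V_TN)² = (V_DD − V_GS)/R.
Let x = V_GS − 0.452. Then 31.8 x² + x − 13.45 = 0, giving x = 0.635 V (positive root), so V_GS = 1.09 V.
I_D = (V_DD − V_GS)/R = (13.9 − 1.09) / 57.8 = 0.222 mA.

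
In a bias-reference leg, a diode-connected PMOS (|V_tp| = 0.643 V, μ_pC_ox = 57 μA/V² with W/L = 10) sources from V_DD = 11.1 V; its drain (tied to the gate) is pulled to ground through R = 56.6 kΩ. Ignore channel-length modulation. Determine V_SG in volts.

V_SG = 1.42 V

With gate tied to drain, V_SG = V_SD ≥ V_SG − |V_tp|, so the device is in saturation.
k_p = μ_pC_ox · (W/L) = 0.57 mA/V².
KCL at the drain: ½ k_p (V_SG − |V_tp|)² = (V_DD − V_SG)/R.
Let x = V_SG − 0.643. Then 16.1 x² + x − 10.46 = 0, giving x = 0.775 V (positive root), so V_SG = 1.42 V.
I_D = (V_DD − V_SG)/R = (11.1 − 1.42) / 56.6 = 0.171 mA.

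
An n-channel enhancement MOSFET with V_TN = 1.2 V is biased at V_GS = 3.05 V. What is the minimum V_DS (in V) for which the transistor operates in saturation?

V_DS,sat = 1.85 V

The boundary between triode and saturation is V_DS = V_GS − V_TN = V_ov.
V_ov = 3.05 − 1.2 = 1.85 V.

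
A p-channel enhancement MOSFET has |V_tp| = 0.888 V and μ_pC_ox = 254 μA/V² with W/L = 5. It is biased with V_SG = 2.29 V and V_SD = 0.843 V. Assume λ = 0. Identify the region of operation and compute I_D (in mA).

k_p = μ_pC_ox · (W/L) = 1.27 mA/V².
V_ov = V_SG − |V_tp| = 2.29 − 0.888 = 1.4 V.
Since V_SD = 0.843 V < V_ov = 1.4 V, the device is in the triode region.
I_D = k_p [V_ov · V_SD − ½ V_SD²] = 1.27 × [1.4 × 0.843 − 0.5 × 0.843²] = 1.05 mA.

Triode; I_D = 1.05 mA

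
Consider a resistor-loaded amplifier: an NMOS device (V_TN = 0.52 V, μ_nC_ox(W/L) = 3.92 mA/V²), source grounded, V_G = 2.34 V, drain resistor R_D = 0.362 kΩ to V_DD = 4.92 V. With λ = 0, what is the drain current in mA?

V_GS = V_G = 2.34 V, so V_ov = 2.34 − 0.52 = 1.82 V.
Assume saturation: I_D = ½ k_n V_ov² = 0.5 × 3.92 × 1.82² = 6.49 mA, giving V_DS = V_DD − I_D R_D = 4.92 − 6.49 × 0.362 = 2.57 V.
V_DS = 2.57 V ≥ V_ov = 1.82 V, confirming saturation.

I_D = 6.49 mA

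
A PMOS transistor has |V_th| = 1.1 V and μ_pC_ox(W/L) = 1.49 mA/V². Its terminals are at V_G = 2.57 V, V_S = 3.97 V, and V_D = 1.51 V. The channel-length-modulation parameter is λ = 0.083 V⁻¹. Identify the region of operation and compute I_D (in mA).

V_SG = V_S − V_G = 3.97 − 2.57 = 1.4 V; V_SD = V_S − V_D = 3.97 − 1.51 = 2.46 V.
V_ov = V_SG − |V_th| = 1.4 − 1.1 = 0.3 V.
Since V_SD = 2.46 V ≥ V_ov = 0.3 V, the device is in saturation.
I_D = ½ k_p V_ov² (1 + λ V_SD) = 0.5 × 1.49 × 0.3² × (1 + 0.083 × 2.46) = 0.0807 mA.

Saturation; I_D = 0.0807 mA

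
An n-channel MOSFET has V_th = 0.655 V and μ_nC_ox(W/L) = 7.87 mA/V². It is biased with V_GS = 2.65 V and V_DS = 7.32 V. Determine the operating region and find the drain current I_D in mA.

V_ov = V_GS − V_th = 2.65 − 0.655 = 1.99 V.
Since V_DS = 7.32 V ≥ V_ov = 1.99 V, the device is in saturation.
I_D = ½ k_n V_ov² = 0.5 × 7.87 × 1.99² = 15.7 mA.

Saturation; I_D = 15.7 mA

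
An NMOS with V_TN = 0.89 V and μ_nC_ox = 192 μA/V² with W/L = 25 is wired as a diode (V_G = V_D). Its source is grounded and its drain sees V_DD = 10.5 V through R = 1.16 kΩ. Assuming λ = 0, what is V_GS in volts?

V_GS = 2.58 V

With gate tied to drain, V_GS = V_DS ≥ V_GS − V_TN, so the device is in saturation.
k_n = μ_nC_ox · (W/L) = 4.8 mA/V².
KCL at the drain: ½ k_n (V_GS − V_TN)² = (V_DD − V_GS)/R.
Let x = V_GS − 0.89. Then 2.78 x² + x − 9.61 = 0, giving x = 1.69 V (positive root), so V_GS = 2.58 V.
I_D = (V_DD − V_GS)/R = (10.5 − 2.58) / 1.16 = 6.83 mA.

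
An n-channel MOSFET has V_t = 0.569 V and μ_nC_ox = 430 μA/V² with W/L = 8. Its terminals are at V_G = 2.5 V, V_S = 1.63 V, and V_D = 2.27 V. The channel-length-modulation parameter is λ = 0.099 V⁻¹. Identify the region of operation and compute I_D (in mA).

V_GS = V_G − V_S = 2.5 − 1.63 = 0.87 V; V_DS = V_D − V_S = 2.27 − 1.63 = 0.64 V.
k_n = μ_nC_ox · (W/L) = 3.44 mA/V².
V_ov = V_GS − V_t = 0.87 − 0.569 = 0.301 V.
Since V_DS = 0.64 V ≥ V_ov = 0.301 V, the device is in saturation.
I_D = ½ k_n V_ov² (1 + λ V_DS) = 0.5 × 3.44 × 0.301² × (1 + 0.099 × 0.64) = 0.166 mA.

Saturation; I_D = 0.166 mA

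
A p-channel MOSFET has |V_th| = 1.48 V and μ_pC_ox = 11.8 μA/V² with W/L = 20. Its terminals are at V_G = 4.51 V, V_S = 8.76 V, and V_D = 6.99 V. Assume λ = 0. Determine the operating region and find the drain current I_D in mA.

V_SG = V_S − V_G = 8.76 − 4.51 = 4.25 V; V_SD = V_S − V_D = 8.76 − 6.99 = 1.77 V.
k_p = μ_pC_ox · (W/L) = 0.236 mA/V².
V_ov = V_SG − |V_th| = 4.25 − 1.48 = 2.77 V.
Since V_SD = 1.77 V < V_ov = 2.77 V, the device is in the triode region.
I_D = k_p [V_ov · V_SD − ½ V_SD²] = 0.236 × [2.77 × 1.77 − 0.5 × 1.77²] = 0.787 mA.

Triode; I_D = 0.787 mA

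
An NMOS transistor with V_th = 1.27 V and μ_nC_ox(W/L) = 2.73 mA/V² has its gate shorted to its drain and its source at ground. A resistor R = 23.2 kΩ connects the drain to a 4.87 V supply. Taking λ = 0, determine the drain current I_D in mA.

With gate tied to drain, V_GS = V_DS ≥ V_GS − V_th, so the device is in saturation.
KCL at the drain: ½ k_n (V_GS − V_th)² = (V_DD − V_GS)/R.
Let x = V_GS − 1.27. Then 31.7 x² + x − 3.6 = 0, giving x = 0.322 V (positive root), so V_GS = 1.59 V.
I_D = (V_DD − V_GS)/R = (4.87 − 1.59) / 23.2 = 0.141 mA.

I_D = 0.141 mA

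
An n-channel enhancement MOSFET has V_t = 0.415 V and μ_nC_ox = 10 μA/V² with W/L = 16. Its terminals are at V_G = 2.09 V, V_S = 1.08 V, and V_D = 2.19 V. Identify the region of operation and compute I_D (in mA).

V_GS = V_G − V_S = 2.09 − 1.08 = 1.01 V; V_DS = V_D − V_S = 2.19 − 1.08 = 1.11 V.
k_n = μ_nC_ox · (W/L) = 0.16 mA/V².
V_ov = V_GS − V_t = 1.01 − 0.415 = 0.595 V.
Since V_DS = 1.11 V ≥ V_ov = 0.595 V, the device is in saturation.
I_D = ½ k_n V_ov² = 0.5 × 0.16 × 0.595² = 0.0283 mA.

Saturation; I_D = 0.0283 mA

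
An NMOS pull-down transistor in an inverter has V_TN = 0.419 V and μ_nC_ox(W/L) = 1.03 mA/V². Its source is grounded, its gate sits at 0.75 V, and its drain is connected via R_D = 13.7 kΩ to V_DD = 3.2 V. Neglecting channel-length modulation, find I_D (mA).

I_D = 0.0564 mA

V_GS = V_G = 0.75 V, so V_ov = 0.75 − 0.419 = 0.331 V.
Assume saturation: I_D = ½ k_n V_ov² = 0.5 × 1.03 × 0.331² = 0.0564 mA, giving V_DS = V_DD − I_D R_D = 3.2 − 0.0564 × 13.7 = 2.43 V.
V_DS = 2.43 V ≥ V_ov = 0.331 V, confirming saturation.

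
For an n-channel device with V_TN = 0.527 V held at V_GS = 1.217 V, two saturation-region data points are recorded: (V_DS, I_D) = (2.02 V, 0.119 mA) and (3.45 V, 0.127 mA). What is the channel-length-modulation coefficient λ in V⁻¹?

With V_GS fixed, I_D ∝ (1 + λ V_DS) in saturation, so I_D2/I_D1 = (1 + λ V_DS2)/(1 + λ V_DS1).
0.127/0.119 = 1.067 = (1 + 3.45 λ)/(1 + 2.02 λ).
Solving: λ (I_D1 V_DS2 − I_D2 V_DS1) = I_D2 − I_D1, so λ = (0.127 − 0.119) / (0.119 × 3.45 − 0.127 × 2.02) = 0.008 / 0.154 = 0.0519 V⁻¹.

λ = 0.0519 V⁻¹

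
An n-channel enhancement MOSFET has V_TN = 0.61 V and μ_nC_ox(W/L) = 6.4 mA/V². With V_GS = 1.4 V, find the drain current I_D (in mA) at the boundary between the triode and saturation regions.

At the boundary V_DS = V_ov = V_GS − V_TN = 1.4 − 0.61 = 0.79 V.
I_D = ½ k_n V_ov² = 0.5 × 6.4 × 0.79² = 2 mA.

I_D = 2.00 mA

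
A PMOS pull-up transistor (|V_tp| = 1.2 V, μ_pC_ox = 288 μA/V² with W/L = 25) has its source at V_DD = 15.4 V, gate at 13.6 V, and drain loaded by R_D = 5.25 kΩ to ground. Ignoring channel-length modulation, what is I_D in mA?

V_SG = V_DD − V_G = 15.4 − 13.6 = 1.8 V, so V_ov = 1.8 − 1.2 = 0.6 V.
k_p = μ_pC_ox · (W/L) = 7.2 mA/V².
Assume saturation: I_D = ½ k_p V_ov² = 0.5 × 7.2 × 0.6² = 1.3 mA, giving V_SD = V_DD − I_D R_D = 15.4 − 1.3 × 5.25 = 8.6 V.
V_SD = 8.6 V ≥ V_ov = 0.6 V, confirming saturation.

I_D = 1.30 mA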